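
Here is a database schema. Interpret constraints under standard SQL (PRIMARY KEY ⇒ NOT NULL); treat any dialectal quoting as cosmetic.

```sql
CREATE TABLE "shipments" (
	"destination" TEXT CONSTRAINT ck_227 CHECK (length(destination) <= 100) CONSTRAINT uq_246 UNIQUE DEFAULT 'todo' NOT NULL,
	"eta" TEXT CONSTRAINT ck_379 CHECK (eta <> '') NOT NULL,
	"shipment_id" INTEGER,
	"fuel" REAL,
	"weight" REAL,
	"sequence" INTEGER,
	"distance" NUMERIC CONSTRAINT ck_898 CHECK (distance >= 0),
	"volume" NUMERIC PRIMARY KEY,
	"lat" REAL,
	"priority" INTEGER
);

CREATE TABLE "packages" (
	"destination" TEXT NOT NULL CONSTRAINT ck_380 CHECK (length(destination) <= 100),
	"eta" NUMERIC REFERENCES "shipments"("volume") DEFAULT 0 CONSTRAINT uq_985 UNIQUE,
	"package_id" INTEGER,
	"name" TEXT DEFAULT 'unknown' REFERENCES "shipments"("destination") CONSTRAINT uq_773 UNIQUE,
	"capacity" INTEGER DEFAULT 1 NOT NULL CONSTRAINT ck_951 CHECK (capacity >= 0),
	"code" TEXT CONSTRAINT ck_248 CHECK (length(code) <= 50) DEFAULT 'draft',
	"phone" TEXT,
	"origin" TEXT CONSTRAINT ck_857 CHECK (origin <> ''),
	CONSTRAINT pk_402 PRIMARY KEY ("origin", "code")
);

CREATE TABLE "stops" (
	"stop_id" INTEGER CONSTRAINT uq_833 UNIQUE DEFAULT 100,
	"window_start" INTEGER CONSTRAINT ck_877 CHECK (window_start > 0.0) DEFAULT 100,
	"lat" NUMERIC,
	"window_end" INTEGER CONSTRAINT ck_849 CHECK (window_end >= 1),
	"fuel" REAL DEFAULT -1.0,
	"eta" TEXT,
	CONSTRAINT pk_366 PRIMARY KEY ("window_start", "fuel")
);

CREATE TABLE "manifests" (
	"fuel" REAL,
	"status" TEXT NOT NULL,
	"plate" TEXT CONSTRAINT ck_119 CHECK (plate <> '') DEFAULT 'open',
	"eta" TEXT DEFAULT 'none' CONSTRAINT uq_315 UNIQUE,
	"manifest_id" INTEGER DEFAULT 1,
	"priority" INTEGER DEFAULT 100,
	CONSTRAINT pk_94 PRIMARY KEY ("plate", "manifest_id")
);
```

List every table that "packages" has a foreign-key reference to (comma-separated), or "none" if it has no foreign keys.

shipments

- eta REFERENCES shipments(volume).
- name REFERENCES shipments(destination).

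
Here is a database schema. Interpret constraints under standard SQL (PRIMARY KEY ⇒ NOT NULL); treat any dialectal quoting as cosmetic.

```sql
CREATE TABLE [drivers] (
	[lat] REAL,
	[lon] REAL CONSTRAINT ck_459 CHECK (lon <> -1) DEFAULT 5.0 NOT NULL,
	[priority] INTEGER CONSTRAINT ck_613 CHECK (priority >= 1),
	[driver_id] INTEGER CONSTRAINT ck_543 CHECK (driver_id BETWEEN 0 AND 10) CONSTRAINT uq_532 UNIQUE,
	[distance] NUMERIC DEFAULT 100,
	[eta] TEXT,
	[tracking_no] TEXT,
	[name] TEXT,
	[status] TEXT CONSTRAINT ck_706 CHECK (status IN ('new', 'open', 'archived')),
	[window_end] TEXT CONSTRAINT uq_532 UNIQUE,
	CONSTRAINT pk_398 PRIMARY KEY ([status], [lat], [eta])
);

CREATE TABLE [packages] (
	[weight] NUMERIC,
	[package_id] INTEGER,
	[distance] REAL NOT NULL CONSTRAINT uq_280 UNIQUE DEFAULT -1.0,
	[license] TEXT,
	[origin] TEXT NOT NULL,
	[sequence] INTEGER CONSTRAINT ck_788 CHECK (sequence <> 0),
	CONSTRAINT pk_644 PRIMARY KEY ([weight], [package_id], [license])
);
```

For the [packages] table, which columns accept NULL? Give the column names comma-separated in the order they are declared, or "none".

sequence

- weight: part of the PRIMARY KEY, which implies NOT NULL → not nullable.
- package_id: part of the PRIMARY KEY, which implies NOT NULL → not nullable.
- distance: declared NOT NULL → not nullable.
- license: part of the PRIMARY KEY, which implies NOT NULL → not nullable.
- origin: declared NOT NULL → not nullable.
- sequence: CHECK does not forbid NULL (a CHECK constraint passes when its expression is NULL) → nullable.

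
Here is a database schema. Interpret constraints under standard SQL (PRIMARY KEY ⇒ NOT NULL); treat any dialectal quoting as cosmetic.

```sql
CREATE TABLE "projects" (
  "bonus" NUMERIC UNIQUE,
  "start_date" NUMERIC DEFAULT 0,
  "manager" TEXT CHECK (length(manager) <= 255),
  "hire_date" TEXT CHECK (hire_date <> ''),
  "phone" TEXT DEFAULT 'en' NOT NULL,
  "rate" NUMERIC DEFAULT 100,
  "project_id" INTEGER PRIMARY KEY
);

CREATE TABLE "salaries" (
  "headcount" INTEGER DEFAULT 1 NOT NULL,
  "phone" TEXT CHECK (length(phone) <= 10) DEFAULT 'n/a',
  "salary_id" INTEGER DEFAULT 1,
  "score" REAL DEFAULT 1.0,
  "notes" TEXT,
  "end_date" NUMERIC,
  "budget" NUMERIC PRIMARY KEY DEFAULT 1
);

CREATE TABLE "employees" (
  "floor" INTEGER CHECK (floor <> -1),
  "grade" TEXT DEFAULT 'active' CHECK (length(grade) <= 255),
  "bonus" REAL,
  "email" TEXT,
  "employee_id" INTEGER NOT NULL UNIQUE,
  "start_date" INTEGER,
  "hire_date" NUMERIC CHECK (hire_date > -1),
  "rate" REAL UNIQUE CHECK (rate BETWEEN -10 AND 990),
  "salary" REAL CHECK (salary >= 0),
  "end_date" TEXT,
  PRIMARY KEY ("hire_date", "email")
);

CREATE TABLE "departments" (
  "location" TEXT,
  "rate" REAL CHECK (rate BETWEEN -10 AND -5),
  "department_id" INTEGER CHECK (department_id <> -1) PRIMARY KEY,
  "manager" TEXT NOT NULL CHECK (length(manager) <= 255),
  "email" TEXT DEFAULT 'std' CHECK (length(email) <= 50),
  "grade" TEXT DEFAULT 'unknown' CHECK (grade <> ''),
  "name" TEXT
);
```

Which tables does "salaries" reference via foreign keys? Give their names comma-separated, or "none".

none

No column in salaries has a REFERENCES clause.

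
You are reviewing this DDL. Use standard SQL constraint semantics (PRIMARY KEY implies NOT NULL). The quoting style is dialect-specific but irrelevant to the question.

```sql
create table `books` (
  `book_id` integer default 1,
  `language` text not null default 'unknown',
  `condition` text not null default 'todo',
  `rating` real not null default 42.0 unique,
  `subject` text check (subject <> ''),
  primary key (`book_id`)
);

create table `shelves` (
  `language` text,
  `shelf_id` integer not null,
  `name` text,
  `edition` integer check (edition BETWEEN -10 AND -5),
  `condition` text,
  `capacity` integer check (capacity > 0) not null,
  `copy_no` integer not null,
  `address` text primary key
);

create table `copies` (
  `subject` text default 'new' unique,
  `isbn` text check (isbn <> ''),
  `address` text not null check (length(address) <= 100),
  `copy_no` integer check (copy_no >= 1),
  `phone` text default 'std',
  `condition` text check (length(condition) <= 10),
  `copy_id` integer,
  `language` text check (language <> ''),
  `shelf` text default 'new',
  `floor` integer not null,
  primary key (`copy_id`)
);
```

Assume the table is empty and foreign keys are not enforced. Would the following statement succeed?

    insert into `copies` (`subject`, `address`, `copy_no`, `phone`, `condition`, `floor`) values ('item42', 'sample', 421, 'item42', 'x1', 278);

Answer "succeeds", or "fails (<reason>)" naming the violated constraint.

fails (NOT NULL on copy_id)

copy_id is omitted from the column list and has no DEFAULT, so it would receive NULL.
But copy_id is part of the PRIMARY KEY (implied NOT NULL).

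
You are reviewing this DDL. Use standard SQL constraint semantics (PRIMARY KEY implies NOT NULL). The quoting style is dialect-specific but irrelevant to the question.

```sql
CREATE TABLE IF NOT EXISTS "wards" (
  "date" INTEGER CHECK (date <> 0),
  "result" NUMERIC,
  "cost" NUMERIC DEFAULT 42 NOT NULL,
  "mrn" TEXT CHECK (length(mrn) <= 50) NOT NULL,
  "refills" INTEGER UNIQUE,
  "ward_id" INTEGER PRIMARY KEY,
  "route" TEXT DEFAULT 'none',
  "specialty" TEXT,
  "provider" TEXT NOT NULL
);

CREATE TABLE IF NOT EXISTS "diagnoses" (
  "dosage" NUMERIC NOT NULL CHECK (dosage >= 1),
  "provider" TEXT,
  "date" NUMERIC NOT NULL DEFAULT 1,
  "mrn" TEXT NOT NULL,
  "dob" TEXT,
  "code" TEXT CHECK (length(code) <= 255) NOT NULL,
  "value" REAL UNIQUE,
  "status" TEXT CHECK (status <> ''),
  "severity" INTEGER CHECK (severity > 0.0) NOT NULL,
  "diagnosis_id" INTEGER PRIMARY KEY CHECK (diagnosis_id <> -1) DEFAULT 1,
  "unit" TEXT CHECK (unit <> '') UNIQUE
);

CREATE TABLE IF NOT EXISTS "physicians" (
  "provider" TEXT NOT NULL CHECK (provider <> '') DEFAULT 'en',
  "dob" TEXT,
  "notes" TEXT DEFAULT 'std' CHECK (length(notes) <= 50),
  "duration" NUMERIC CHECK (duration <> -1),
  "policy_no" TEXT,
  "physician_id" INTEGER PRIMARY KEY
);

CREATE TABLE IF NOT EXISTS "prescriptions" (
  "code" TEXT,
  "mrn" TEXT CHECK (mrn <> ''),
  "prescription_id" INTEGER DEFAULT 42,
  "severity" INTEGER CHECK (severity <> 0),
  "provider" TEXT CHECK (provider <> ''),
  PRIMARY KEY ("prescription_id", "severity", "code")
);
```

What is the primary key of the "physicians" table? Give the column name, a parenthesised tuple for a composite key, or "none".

physician_id

physician_id is declared PRIMARY KEY inline on the column.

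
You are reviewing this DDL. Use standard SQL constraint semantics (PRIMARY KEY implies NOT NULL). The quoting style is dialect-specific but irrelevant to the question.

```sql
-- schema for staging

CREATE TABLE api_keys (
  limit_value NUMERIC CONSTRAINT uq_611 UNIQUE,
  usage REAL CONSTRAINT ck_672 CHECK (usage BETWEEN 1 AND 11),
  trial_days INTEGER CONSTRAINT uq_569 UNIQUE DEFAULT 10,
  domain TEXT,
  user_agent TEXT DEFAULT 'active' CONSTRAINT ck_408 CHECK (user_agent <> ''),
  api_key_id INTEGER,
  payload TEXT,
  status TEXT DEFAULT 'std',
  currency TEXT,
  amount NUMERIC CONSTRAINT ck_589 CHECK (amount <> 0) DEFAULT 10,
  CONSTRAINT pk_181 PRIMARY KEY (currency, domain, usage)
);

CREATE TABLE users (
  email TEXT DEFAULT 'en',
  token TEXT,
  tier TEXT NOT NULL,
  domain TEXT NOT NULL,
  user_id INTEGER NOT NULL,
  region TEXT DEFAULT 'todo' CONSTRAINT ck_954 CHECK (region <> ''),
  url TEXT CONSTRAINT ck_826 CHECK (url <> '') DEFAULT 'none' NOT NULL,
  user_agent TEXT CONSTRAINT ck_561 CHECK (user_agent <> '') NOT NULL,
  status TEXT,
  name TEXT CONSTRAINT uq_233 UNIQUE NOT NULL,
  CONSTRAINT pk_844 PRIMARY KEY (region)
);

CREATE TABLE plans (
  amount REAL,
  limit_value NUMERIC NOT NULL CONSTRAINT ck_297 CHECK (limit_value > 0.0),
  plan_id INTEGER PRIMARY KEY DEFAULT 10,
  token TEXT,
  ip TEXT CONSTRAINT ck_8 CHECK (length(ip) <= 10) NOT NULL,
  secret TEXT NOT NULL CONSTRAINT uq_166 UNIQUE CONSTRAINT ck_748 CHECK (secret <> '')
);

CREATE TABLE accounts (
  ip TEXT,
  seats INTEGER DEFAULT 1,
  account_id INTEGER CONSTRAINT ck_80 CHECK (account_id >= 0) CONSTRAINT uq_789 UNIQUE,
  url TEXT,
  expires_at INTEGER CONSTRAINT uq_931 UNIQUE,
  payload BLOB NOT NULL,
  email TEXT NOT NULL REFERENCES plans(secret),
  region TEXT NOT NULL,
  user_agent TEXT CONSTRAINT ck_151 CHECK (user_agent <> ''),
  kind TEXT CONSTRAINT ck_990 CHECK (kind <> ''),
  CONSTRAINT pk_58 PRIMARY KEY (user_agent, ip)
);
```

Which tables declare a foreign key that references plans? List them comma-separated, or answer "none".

accounts

- accounts.email references plans(secret).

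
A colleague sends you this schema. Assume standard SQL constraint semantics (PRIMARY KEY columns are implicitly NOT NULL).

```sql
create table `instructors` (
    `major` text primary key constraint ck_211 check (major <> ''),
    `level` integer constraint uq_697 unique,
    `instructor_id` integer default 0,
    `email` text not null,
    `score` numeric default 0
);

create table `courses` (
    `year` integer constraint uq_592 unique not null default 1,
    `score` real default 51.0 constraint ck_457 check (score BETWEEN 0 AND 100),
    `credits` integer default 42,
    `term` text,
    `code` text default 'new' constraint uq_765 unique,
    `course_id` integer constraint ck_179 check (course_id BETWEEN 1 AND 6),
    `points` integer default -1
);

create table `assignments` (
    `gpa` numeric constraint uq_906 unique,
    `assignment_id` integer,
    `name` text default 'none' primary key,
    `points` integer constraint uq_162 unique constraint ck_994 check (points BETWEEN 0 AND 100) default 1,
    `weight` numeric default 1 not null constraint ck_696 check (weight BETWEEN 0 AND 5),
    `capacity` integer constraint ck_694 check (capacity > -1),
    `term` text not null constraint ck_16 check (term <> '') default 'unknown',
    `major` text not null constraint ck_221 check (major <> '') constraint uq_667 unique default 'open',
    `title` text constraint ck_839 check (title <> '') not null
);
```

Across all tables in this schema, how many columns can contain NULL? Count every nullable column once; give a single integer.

instructors: 3 nullable (level, instructor_id, score — PK (major) and explicit NOT NULL columns excluded).
courses: 6 nullable (score, credits, term, code, course_id, points — PK none and explicit NOT NULL columns excluded).
assignments: 4 nullable (gpa, assignment_id, points, capacity — PK (name) and explicit NOT NULL columns excluded).
Total: 3 + 6 + 4 = 13.

13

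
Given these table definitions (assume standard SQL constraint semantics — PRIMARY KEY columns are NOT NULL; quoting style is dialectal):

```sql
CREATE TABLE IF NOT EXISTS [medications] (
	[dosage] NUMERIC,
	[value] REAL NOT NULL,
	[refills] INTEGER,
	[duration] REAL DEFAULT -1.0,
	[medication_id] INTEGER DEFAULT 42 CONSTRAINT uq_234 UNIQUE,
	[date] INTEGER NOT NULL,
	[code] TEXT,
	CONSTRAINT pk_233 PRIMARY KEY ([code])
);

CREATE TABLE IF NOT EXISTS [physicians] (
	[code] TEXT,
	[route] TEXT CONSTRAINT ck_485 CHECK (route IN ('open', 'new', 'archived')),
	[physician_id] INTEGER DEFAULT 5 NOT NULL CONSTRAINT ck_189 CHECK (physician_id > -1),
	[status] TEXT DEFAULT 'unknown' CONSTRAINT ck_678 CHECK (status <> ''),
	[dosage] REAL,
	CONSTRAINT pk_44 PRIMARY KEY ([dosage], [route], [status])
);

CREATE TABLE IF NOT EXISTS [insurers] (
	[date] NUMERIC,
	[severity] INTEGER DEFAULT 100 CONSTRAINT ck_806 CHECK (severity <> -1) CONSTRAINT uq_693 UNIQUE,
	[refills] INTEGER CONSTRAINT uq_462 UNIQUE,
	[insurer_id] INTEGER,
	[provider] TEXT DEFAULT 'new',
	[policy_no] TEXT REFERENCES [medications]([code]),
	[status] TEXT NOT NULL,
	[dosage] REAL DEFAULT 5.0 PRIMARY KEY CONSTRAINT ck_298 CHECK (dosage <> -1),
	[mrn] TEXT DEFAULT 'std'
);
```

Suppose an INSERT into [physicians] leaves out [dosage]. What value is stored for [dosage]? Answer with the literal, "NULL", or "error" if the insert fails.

dosage has no DEFAULT clause.
Omitting it would insert NULL, but it is part of the PRIMARY KEY, so the INSERT fails.

error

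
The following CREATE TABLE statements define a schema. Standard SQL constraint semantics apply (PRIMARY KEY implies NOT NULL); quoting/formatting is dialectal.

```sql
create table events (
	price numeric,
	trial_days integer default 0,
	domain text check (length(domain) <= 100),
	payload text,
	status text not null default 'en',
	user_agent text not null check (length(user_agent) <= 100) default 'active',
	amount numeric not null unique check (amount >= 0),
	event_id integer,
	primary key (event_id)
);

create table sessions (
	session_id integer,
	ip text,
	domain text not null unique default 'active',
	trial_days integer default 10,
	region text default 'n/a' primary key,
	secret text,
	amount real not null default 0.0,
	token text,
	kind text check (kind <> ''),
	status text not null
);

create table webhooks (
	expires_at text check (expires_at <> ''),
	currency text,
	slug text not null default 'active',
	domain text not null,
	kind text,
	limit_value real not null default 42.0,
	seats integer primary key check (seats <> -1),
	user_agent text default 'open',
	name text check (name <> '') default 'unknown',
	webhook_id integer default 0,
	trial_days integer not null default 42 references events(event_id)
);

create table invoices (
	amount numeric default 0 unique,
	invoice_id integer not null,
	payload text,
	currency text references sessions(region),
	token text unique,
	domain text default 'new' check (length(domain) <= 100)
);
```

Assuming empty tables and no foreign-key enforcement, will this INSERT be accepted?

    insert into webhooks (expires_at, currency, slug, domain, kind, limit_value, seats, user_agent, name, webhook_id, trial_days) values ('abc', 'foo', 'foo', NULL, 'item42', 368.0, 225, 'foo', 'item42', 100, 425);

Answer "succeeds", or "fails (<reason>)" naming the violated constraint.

domain is explicitly set to NULL, but domain is declared NOT NULL.

fails (NOT NULL on domain)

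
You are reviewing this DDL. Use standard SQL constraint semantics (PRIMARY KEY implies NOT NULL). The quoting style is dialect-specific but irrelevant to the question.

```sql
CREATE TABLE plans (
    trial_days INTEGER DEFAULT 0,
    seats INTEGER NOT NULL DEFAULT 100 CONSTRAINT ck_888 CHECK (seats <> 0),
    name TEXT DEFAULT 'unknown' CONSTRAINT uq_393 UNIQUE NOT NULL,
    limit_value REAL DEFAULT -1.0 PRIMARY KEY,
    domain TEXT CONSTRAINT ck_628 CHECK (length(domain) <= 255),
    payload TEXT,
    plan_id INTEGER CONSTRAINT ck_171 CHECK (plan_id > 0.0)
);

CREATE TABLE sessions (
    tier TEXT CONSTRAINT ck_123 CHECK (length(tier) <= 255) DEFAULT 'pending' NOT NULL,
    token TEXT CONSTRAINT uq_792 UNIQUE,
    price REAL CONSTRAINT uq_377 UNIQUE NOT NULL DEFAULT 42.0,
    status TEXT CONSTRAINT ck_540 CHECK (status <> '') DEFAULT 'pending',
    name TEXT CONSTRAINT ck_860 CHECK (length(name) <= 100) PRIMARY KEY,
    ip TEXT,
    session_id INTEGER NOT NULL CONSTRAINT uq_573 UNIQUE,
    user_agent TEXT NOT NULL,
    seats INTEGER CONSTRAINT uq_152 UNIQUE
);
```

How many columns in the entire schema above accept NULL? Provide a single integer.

plans: 4 nullable (trial_days, domain, payload, plan_id — PK (limit_value) and explicit NOT NULL columns excluded).
sessions: 4 nullable (token, status, ip, seats — PK (name) and explicit NOT NULL columns excluded).
Total: 4 + 4 = 8.

8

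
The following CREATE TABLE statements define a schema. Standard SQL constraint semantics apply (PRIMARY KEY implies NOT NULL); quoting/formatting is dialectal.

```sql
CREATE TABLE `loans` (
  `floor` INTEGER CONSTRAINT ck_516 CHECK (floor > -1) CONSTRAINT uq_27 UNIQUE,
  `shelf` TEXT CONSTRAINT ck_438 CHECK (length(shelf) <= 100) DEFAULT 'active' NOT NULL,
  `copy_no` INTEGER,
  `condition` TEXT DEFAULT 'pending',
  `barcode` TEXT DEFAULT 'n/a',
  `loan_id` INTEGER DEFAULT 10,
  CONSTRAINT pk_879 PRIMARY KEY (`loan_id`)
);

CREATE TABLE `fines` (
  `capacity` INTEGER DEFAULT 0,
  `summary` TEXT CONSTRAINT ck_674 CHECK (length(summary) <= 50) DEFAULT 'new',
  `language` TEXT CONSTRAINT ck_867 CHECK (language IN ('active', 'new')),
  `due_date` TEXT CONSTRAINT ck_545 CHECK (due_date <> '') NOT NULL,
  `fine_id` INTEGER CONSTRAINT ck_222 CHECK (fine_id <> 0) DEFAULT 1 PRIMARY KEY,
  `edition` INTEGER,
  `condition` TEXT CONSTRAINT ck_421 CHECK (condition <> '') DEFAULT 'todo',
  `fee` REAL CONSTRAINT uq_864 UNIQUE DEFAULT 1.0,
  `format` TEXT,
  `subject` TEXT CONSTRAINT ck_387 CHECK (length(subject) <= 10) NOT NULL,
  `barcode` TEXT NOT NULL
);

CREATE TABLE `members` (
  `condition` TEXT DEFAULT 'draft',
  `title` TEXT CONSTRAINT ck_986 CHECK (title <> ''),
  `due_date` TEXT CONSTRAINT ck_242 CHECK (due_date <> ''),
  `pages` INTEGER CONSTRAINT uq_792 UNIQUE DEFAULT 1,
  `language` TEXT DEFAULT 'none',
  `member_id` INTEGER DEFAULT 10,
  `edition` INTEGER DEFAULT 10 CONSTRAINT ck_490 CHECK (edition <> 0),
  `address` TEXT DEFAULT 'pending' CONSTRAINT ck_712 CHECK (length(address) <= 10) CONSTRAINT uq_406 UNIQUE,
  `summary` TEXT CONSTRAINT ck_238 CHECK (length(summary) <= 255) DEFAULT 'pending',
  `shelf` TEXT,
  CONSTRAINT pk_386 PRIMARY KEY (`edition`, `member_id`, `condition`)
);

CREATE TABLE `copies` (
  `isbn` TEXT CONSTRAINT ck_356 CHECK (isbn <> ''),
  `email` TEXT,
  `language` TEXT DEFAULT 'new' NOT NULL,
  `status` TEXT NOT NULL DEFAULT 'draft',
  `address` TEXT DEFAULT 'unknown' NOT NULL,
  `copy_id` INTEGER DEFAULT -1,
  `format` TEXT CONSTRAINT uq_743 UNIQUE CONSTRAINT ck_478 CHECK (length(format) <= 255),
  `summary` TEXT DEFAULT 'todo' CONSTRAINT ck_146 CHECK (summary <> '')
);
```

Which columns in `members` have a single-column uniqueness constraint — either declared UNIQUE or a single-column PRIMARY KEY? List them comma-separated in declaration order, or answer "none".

- condition: part of a composite PRIMARY KEY — only the tuple is unique, not this column on its own.
- title: no UNIQUE or single-column PK constraint.
- due_date: no UNIQUE or single-column PK constraint.
- pages: declared UNIQUE → unique.
- language: no UNIQUE or single-column PK constraint.
- member_id: part of a composite PRIMARY KEY — only the tuple is unique, not this column on its own.
- edition: part of a composite PRIMARY KEY — only the tuple is unique, not this column on its own.
- address: declared UNIQUE → unique.
- summary: no UNIQUE or single-column PK constraint.
- shelf: no UNIQUE or single-column PK constraint.

pages, address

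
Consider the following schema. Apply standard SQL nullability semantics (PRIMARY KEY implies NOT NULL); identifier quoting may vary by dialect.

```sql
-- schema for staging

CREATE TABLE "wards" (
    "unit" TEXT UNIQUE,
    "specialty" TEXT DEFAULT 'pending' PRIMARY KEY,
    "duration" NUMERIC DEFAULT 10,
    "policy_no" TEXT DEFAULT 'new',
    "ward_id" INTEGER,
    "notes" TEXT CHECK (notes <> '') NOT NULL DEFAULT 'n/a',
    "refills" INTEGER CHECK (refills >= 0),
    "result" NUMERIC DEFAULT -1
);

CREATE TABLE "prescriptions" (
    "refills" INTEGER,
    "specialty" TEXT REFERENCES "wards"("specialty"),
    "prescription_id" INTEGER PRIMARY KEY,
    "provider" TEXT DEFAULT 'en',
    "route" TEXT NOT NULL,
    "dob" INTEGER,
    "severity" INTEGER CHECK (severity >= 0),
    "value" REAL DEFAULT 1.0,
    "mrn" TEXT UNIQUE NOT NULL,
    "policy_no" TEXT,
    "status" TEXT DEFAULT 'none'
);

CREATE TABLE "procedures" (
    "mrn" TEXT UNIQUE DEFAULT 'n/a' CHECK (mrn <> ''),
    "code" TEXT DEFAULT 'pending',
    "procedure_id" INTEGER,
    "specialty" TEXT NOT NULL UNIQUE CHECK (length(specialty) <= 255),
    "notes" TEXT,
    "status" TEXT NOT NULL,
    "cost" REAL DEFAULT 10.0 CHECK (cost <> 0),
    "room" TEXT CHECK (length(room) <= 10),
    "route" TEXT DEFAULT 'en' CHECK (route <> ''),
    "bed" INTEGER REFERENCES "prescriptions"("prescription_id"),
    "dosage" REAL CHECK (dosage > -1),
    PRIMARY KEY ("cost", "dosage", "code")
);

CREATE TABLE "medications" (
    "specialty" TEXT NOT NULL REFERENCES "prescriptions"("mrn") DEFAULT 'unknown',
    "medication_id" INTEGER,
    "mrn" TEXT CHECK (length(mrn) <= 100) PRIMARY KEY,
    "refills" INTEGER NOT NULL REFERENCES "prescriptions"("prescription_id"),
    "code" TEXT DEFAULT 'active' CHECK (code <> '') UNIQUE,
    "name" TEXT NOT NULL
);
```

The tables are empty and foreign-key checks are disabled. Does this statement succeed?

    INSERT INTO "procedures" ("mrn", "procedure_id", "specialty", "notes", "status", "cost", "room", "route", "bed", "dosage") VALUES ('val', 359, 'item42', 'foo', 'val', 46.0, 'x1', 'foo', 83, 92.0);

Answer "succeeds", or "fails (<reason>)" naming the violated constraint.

NOT NULL columns: code defaults to 'pending'; cost is supplied; dosage is supplied; specialty is supplied; status is supplied.
CHECK constraints: 'val' satisfies (mrn <> ''); 'item42' satisfies (length(specialty) <= 255); 46.0 satisfies (cost <> 0); 'x1' satisfies (length(room) <= 10); 'foo' satisfies (route <> ''); 92.0 satisfies (dosage > -1).
No constraint is violated.

succeeds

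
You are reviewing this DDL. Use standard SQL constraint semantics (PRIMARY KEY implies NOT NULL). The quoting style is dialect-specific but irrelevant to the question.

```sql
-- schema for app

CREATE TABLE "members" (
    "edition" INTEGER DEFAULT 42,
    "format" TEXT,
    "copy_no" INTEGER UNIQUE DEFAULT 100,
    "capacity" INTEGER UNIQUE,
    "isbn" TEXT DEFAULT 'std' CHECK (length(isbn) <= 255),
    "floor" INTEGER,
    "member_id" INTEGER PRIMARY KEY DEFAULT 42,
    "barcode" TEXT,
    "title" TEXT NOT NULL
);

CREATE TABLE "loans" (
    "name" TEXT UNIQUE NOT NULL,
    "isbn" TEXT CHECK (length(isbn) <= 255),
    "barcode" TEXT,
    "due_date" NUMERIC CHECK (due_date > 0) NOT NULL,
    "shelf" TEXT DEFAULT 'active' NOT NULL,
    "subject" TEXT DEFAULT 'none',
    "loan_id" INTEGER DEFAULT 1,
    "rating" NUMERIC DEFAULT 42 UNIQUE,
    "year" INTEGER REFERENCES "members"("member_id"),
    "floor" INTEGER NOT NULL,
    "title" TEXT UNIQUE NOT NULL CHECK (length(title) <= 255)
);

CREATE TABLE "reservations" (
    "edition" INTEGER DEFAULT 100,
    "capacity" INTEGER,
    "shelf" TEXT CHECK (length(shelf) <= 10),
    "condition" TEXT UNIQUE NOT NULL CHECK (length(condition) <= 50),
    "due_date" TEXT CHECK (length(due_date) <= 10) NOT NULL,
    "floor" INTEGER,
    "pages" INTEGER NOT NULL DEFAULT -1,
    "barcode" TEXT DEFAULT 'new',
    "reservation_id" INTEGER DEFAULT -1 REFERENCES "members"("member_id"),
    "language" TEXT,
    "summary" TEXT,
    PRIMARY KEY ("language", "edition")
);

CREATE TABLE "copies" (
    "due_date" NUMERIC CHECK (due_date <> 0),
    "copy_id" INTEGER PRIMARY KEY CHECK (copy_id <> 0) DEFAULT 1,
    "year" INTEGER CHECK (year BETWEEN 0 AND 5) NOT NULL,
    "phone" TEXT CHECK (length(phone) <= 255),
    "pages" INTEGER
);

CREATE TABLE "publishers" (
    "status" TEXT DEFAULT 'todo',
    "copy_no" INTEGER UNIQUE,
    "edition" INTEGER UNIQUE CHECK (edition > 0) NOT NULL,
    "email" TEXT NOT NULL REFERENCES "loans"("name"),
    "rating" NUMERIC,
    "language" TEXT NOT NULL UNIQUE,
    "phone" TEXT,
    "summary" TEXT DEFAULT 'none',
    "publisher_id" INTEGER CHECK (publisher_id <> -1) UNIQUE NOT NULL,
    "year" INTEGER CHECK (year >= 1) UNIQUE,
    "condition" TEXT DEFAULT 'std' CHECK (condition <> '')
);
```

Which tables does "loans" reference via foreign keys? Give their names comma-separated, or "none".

- year REFERENCES members(member_id).

members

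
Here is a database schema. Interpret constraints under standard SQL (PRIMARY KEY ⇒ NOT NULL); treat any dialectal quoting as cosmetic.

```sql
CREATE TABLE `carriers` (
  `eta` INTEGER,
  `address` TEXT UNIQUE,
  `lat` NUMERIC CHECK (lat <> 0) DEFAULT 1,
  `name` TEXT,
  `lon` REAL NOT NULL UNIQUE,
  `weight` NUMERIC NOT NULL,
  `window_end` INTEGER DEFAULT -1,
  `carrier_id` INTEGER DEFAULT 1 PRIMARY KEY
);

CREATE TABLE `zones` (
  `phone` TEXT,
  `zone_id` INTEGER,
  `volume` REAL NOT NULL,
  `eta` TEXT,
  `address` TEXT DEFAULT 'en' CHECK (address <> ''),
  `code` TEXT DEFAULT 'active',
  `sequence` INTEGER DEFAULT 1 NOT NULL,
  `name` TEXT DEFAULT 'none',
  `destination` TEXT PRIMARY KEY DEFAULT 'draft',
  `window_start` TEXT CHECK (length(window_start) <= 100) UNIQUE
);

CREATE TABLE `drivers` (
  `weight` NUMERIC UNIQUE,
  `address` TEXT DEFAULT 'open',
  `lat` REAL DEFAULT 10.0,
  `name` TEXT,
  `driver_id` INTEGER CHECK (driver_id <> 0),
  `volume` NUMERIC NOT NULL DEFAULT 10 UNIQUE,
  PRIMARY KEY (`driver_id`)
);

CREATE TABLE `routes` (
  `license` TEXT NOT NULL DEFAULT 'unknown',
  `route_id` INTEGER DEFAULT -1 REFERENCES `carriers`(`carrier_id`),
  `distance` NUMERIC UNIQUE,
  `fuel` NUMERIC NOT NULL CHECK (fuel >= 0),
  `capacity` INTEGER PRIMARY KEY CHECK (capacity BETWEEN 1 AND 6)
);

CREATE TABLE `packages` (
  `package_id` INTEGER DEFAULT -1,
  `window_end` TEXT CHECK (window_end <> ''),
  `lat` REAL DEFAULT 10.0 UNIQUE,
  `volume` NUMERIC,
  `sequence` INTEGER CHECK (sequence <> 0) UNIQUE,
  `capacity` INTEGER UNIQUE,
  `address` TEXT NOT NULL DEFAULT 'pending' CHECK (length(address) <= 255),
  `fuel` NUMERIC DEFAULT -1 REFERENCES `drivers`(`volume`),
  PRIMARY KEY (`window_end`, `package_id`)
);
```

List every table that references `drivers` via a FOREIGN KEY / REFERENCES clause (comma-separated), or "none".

- packages.fuel references drivers(volume).

packages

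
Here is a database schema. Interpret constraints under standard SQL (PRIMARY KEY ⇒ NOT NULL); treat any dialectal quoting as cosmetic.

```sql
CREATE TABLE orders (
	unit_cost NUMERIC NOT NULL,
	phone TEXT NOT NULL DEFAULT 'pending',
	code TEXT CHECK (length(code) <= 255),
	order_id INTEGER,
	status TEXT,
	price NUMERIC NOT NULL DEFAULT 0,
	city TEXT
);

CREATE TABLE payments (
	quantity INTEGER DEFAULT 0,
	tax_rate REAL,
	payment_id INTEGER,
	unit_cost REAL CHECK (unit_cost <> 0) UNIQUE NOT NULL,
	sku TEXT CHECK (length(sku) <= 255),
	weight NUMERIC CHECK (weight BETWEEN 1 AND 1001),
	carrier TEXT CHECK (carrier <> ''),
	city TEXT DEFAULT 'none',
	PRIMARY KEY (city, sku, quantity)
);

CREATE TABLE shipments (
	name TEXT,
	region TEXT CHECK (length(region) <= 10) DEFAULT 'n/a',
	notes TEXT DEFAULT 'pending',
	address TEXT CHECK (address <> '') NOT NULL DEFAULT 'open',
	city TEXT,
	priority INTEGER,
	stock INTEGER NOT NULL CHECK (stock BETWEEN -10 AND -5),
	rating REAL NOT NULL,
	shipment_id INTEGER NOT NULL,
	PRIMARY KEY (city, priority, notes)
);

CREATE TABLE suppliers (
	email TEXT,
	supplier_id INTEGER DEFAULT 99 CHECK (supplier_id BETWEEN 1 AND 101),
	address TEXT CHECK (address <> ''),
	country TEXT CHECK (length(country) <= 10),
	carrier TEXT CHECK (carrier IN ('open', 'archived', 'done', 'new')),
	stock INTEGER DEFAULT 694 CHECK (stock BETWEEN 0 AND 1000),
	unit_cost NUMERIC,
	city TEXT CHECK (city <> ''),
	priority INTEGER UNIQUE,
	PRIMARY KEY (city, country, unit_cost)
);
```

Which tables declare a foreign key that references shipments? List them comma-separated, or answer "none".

No REFERENCES clause anywhere in the schema names shipments.

none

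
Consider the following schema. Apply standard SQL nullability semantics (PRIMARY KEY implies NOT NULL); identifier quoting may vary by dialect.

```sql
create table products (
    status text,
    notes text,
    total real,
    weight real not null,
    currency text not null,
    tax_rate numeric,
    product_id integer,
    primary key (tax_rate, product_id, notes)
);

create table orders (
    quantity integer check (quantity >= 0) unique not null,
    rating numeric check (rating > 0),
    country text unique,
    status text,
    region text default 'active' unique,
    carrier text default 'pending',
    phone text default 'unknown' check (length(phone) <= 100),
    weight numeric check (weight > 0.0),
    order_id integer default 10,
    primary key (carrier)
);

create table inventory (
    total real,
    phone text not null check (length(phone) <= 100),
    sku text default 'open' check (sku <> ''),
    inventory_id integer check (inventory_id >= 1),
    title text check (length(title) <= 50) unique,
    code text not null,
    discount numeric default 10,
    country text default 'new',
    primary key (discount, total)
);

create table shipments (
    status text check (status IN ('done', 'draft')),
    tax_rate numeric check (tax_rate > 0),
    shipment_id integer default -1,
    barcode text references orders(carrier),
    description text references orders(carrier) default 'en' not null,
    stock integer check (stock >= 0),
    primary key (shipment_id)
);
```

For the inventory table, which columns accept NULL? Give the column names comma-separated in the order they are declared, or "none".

sku, inventory_id, title, country

- total: part of the PRIMARY KEY, which implies NOT NULL → not nullable.
- phone: declared NOT NULL → not nullable.
- sku: CHECK does not forbid NULL (a CHECK constraint passes when its expression is NULL) → nullable.
- inventory_id: CHECK does not forbid NULL (a CHECK constraint passes when its expression is NULL) → nullable.
- title: CHECK does not forbid NULL (a CHECK constraint passes when its expression is NULL) → nullable.
- code: declared NOT NULL → not nullable.
- discount: part of the PRIMARY KEY, which implies NOT NULL → not nullable.
- country: DEFAULT only fills an omitted column; an explicit NULL is still allowed → nullable.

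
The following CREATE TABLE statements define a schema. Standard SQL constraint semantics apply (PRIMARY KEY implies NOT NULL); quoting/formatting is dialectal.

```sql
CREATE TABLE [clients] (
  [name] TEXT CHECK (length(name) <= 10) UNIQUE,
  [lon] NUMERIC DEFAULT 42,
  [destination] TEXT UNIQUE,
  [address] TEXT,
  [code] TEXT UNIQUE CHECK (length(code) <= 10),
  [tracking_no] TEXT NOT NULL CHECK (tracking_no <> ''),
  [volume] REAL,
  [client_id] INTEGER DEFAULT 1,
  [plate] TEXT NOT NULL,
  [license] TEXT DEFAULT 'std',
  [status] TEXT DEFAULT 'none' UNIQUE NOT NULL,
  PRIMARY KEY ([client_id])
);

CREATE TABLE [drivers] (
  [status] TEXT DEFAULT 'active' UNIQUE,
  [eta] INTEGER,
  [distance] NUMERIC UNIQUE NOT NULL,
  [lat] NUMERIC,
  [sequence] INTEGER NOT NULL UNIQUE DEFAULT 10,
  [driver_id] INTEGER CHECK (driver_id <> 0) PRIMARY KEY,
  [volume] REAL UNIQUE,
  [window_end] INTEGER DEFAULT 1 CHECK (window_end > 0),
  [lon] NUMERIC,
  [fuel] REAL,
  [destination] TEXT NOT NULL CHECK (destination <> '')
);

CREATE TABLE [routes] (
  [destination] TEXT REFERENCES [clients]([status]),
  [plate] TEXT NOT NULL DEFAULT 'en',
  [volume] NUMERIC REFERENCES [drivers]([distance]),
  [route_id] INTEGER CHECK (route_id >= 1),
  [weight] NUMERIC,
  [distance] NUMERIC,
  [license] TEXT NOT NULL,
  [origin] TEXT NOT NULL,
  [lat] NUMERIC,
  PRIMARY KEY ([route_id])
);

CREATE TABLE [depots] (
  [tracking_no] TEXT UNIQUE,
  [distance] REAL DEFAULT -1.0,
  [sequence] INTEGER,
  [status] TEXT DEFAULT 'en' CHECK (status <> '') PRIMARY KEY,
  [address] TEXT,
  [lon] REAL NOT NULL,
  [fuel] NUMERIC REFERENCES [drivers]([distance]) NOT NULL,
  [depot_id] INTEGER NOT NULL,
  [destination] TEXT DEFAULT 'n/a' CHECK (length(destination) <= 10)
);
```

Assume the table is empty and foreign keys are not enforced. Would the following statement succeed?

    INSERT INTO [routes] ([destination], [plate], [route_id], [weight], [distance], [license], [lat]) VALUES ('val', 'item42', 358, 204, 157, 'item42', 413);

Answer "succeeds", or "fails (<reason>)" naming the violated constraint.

fails (NOT NULL on origin)

origin is omitted from the column list and has no DEFAULT, so it would receive NULL.
But origin is declared NOT NULL.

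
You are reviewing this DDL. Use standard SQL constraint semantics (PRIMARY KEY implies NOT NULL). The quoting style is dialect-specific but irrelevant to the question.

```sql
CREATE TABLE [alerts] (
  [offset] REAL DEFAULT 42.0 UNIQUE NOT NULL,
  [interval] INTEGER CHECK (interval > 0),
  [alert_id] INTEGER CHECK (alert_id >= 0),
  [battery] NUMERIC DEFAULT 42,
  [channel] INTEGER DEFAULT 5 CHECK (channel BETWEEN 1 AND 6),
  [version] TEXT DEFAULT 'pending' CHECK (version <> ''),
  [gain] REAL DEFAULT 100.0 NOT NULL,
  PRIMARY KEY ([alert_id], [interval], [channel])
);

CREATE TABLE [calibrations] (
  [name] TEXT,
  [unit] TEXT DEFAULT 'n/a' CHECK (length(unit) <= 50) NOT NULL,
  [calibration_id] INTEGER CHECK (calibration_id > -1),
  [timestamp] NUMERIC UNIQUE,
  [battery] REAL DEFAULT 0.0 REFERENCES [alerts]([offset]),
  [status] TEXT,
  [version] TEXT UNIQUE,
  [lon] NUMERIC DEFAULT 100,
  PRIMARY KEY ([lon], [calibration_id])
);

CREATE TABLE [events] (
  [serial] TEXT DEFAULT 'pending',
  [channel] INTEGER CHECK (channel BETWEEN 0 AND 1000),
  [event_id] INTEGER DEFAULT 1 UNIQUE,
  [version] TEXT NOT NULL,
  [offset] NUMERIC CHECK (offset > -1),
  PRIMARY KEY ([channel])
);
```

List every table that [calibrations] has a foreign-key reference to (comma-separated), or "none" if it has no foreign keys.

alerts

- battery REFERENCES alerts(offset).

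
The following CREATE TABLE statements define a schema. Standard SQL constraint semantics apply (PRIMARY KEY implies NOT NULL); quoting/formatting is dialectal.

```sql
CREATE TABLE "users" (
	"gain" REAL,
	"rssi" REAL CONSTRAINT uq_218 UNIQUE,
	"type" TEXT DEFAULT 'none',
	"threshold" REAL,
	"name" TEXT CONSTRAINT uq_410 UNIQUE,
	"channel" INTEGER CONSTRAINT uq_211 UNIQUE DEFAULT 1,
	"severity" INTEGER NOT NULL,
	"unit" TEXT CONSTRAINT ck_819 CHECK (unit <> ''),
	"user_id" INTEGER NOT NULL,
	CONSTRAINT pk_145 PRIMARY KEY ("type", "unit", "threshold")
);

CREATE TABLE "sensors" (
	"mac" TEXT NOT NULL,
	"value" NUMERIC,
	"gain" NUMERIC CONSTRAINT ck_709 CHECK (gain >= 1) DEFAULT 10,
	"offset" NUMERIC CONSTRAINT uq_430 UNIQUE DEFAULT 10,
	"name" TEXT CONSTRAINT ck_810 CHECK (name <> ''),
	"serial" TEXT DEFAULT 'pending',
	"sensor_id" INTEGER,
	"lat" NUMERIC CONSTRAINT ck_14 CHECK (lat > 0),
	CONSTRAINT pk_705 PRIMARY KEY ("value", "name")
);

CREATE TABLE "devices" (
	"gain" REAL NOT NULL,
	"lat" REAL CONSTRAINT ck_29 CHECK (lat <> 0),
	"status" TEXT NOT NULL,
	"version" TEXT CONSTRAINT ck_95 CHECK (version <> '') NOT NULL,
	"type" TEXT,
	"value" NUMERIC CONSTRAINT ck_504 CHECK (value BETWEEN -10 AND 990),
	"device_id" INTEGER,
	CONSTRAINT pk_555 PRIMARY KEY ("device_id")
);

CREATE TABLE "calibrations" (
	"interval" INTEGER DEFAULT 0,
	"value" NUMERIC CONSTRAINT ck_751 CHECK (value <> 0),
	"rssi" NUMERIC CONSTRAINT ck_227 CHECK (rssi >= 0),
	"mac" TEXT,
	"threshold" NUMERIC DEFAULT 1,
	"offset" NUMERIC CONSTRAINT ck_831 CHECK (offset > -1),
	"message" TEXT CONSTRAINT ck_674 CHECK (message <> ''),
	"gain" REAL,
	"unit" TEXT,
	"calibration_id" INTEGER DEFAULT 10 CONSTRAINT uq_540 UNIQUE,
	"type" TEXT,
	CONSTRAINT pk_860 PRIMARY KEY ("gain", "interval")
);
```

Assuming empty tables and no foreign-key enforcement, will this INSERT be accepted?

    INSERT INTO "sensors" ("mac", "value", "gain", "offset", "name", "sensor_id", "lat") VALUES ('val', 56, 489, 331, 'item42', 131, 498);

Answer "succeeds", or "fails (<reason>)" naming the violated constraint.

succeeds

NOT NULL columns: mac is supplied; name is supplied; value is supplied.
CHECK constraints: 489 satisfies (gain >= 1); 'item42' satisfies (name <> ''); 498 satisfies (lat > 0).
No constraint is violated.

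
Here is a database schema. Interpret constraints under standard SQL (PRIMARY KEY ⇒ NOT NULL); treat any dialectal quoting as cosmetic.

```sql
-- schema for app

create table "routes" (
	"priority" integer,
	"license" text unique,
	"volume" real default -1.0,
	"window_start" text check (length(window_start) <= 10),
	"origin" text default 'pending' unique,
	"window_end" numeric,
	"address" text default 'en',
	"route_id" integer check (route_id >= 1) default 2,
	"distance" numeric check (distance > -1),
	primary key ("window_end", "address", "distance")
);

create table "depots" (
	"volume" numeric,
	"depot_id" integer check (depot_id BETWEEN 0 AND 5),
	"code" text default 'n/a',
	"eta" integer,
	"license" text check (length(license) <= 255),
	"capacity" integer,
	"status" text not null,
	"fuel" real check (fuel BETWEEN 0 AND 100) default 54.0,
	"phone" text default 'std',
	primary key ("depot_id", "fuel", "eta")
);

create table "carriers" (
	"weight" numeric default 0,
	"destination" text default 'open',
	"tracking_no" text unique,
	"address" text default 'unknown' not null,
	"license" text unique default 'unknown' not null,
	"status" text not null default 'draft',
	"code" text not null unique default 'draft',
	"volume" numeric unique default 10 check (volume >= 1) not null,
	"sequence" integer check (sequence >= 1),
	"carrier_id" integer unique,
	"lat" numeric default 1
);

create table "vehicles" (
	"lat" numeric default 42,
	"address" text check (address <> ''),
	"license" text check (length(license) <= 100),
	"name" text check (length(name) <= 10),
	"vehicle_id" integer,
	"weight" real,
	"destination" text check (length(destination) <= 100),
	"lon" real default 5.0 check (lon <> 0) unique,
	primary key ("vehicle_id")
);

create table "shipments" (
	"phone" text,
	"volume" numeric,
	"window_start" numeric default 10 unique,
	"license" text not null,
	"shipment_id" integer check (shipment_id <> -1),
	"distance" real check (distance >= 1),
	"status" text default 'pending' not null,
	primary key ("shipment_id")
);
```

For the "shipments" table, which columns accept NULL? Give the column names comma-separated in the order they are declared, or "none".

- phone: no NOT NULL constraint applies → nullable.
- volume: no NOT NULL constraint applies → nullable.
- window_start: UNIQUE does not imply NOT NULL → nullable.
- license: declared NOT NULL → not nullable.
- shipment_id: part of the PRIMARY KEY, which implies NOT NULL → not nullable.
- distance: CHECK does not forbid NULL (a CHECK constraint passes when its expression is NULL) → nullable.
- status: declared NOT NULL → not nullable.

phone, volume, window_start, distance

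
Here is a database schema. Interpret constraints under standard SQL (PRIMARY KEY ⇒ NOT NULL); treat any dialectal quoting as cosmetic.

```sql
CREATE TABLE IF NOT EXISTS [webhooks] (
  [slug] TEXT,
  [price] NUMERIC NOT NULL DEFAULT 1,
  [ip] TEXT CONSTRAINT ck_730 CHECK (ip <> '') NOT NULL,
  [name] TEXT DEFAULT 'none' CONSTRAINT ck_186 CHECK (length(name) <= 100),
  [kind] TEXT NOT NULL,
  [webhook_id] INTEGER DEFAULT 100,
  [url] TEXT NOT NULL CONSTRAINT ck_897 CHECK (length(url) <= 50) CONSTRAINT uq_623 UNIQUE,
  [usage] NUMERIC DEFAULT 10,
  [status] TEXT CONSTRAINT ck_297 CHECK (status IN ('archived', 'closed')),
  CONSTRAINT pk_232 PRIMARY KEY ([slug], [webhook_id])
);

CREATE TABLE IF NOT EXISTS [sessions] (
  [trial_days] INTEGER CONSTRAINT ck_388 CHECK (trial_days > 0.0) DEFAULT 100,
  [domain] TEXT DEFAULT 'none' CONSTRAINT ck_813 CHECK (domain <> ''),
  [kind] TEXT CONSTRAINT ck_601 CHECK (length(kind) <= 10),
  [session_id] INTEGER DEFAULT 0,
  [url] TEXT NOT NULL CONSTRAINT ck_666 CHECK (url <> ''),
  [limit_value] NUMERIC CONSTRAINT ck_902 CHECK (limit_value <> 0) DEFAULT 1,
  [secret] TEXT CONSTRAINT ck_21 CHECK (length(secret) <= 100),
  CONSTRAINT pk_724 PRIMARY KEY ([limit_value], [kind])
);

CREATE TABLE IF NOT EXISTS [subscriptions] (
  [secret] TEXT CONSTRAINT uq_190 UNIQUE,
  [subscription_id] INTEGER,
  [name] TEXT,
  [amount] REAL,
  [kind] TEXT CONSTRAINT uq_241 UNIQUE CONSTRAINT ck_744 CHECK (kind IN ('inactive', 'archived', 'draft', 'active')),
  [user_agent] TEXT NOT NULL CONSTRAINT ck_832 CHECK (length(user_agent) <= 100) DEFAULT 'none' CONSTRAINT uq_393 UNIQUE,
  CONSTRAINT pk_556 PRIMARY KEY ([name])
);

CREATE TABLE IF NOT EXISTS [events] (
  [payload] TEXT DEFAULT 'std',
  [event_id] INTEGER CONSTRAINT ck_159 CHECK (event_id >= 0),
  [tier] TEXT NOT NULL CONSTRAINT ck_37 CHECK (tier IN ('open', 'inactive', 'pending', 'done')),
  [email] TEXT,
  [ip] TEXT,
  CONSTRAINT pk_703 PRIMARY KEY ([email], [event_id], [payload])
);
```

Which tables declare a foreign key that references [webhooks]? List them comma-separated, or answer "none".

No REFERENCES clause anywhere in the schema names webhooks.

none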